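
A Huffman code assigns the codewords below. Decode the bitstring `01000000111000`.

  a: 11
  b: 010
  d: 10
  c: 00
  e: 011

Read left to right; each codeword is recognised as soon as it completes (prefix code):
  010→b | 00→c | 00→c | 011→e | 10→d | 00→c
Decoded message: bccedc

bccedc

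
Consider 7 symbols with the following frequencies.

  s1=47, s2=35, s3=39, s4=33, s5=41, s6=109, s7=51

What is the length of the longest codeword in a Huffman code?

3

Merge the two lowest-weight nodes at each step:
combine s4(33), s2(35) → 68
combine s3(39), s5(41) → 80
combine s1(47), s7(51) → 98
combine 68, 80 → 148
combine 98, s6(109) → 207
combine 148, 207 → 355
The rarest symbols sit at the bottom; the longest codeword is 3 bits.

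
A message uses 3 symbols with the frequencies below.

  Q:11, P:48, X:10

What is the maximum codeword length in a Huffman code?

2

Merge the two lowest-weight nodes at each step:
merge X(10) and Q(11): 21
merge 21 and P(48): 69
The rarest symbols sit at the bottom; the longest codeword is 2 bits.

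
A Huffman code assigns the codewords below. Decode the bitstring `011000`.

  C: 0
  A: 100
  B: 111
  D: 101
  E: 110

CECC

Read left to right; each codeword is recognised as soon as it completes (prefix code):
  0→C | 110→E | 0→C | 0→C
Decoded message: CECC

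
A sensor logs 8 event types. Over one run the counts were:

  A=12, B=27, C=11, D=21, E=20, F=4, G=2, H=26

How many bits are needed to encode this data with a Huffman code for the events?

Build the Huffman tree bottom-up:
G(2) + F(4) → 6
6 + C(11) → 17
A(12) + 17 → 29
E(20) + D(21) → 41
H(26) + B(27) → 53
29 + 41 → 70
53 + 70 → 123
Total encoded bits = sum of merged weights = 6 + 17 + 29 + 41 + 53 + 70 + 123 = 339.

339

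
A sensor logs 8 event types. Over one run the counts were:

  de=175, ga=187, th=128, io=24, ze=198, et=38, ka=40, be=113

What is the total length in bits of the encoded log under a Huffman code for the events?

2488

Merge the two smallest weights repeatedly:
io(24) + et(38) → 62
ka(40) + 62 → 102
102 + be(113) → 215
th(128) + de(175) → 303
ga(187) + ze(198) → 385
215 + 303 → 518
385 + 518 → 903
Total encoded bits = sum of merged weights = 62 + 102 + 215 + 303 + 385 + 518 + 903 = 2488.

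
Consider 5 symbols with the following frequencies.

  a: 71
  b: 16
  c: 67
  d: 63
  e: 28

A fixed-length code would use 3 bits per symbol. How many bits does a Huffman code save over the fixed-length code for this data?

201

Fixed-length: 3 bits × 245 symbols = 735 bits.
Huffman merges:
combine b(16), e(28) → 44
combine 44, d(63) → 107
combine c(67), a(71) → 138
combine 107, 138 → 245
Huffman total = 44 + 107 + 138 + 245 = 534 bits.
Saving = 735 − 534 = 201 bits.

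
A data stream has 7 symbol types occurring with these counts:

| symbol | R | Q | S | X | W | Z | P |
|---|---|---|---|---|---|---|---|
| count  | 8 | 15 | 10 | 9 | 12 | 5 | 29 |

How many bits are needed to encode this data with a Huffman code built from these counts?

233

Greedily combine the two least-frequent nodes:
combine Z(5), R(8) → 13
combine X(9), S(10) → 19
combine W(12), 13 → 25
combine Q(15), 19 → 34
combine 25, P(29) → 54
combine 34, 54 → 88
Each symbol's bit-cost is frequency × depth; summing gives 233 bits (equivalently 13 + 19 + 25 + 34 + 54 + 88).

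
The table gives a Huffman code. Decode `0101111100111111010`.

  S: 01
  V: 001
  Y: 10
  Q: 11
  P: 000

Read left to right; each codeword is recognised as soon as it completes (prefix code):
  01→S | 01→S | 11→Q | 11→Q | 001→V | 11→Q | 11→Q | 10→Y | 10→Y
Decoded message: SSQQVQQYY

SSQQVQQYY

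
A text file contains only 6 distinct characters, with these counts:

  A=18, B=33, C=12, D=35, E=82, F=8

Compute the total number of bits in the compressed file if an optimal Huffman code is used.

420

Greedily combine the two least-frequent nodes:
combine F(8), C(12) → 20
combine A(18), 20 → 38
combine B(33), D(35) → 68
combine 38, 68 → 106
combine E(82), 106 → 188
The encoded length is the sum of every internal node's weight: 20 + 38 + 68 + 106 + 188 = 420 bits.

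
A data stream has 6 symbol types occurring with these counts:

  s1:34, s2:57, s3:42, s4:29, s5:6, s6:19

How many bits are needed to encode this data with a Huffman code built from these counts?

453

Merge the two smallest weights repeatedly:
s5(6) + s6(19) → 25
25 + s4(29) → 54
s1(34) + s3(42) → 76
54 + s2(57) → 111
76 + 111 → 187
Total encoded bits = sum of merged weights = 25 + 54 + 76 + 111 + 187 = 453.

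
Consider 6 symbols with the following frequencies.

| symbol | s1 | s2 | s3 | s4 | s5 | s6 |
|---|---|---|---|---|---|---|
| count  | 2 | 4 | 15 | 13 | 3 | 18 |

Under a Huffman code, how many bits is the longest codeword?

4

Merge the two lowest-weight nodes at each step:
combine s1(2), s5(3) → 5
combine s2(4), 5 → 9
combine 9, s4(13) → 22
combine s3(15), s6(18) → 33
combine 22, 33 → 55
The rarest symbols sit at the bottom; the longest codeword is 4 bits.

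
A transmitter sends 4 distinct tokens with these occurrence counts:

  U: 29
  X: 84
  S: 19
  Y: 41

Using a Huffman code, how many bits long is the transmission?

Build the Huffman tree bottom-up:
S(19) + U(29) → 48
Y(41) + 48 → 89
X(84) + 89 → 173
Total encoded bits = sum of merged weights = 48 + 89 + 173 = 310.

310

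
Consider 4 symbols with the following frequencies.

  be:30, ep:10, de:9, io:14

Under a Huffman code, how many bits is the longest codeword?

3

Merge the two lowest-weight nodes at each step:
merge de(9) and ep(10): 19
merge io(14) and 19: 33
merge be(30) and 33: 63
The rarest symbols sit at the bottom; the longest codeword is 3 bits.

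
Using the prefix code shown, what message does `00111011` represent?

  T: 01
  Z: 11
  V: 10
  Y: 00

YZVZ

Read left to right; each codeword is recognised as soon as it completes (prefix code):
  00→Y | 11→Z | 10→V | 11→Z
Decoded message: YZVZ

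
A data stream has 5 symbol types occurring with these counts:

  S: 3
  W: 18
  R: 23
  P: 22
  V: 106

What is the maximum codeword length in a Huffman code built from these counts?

4

Merge the two lowest-weight nodes at each step:
merge S(3) and W(18): 21
merge 21 and P(22): 43
merge R(23) and 43: 66
merge 66 and V(106): 172
Maximum depth reached is 4.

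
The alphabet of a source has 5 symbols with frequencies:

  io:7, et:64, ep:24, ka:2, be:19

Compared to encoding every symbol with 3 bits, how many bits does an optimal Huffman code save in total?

143

Fixed-length: 3 bits × 116 symbols = 348 bits.
Huffman merges:
combine ka(2), io(7) → 9
combine 9, be(19) → 28
combine ep(24), 28 → 52
combine 52, et(64) → 116
Huffman total = 9 + 28 + 52 + 116 = 205 bits.
Saving = 348 − 205 = 143 bits.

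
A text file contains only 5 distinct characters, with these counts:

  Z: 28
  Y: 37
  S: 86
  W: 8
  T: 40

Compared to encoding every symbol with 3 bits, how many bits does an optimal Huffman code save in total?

176

Fixed-length: 3 bits × 199 symbols = 597 bits.
Huffman merges:
W(8) + Z(28) → 36
36 + Y(37) → 73
T(40) + 73 → 113
S(86) + 113 → 199
Huffman total = 36 + 73 + 113 + 199 = 421 bits.
Saving = 597 − 421 = 176 bits.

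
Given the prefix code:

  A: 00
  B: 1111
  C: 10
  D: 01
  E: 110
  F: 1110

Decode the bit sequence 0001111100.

Read left to right; each codeword is recognised as soon as it completes (prefix code):
  00→A | 01→D | 1111→B | 00→A
Decoded message: ADBA

ADBA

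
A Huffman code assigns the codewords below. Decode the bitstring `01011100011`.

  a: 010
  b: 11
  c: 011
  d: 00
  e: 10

Read left to right; each codeword is recognised as soon as it completes (prefix code):
  010→a | 11→b | 10→e | 00→d | 11→b
Decoded message: abedb

abedb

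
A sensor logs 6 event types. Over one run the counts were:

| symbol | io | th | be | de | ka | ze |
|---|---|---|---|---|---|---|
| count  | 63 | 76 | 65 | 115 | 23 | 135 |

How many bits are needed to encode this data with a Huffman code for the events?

1181

Greedily combine the two least-frequent nodes:
merge ka(23) and io(63): 86
merge be(65) and th(76): 141
merge 86 and de(115): 201
merge ze(135) and 141: 276
merge 201 and 276: 477
Total encoded bits = sum of merged weights = 86 + 141 + 201 + 276 + 477 = 1181.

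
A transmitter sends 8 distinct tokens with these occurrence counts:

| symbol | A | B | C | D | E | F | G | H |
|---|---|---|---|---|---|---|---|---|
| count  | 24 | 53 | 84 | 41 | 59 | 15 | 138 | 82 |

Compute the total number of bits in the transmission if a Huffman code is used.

Build the Huffman tree bottom-up:
combine F(15), A(24) → 39
combine 39, D(41) → 80
combine B(53), E(59) → 112
combine 80, H(82) → 162
combine C(84), 112 → 196
combine G(138), 162 → 300
combine 196, 300 → 496
Total encoded bits = sum of merged weights = 39 + 80 + 112 + 162 + 196 + 300 + 496 = 1385.

1385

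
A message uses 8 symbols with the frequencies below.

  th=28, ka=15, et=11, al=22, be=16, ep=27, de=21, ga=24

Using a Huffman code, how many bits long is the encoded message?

Greedily combine the two least-frequent nodes:
combine et(11), ka(15) → 26
combine be(16), de(21) → 37
combine al(22), ga(24) → 46
combine 26, ep(27) → 53
combine th(28), 37 → 65
combine 46, 53 → 99
combine 65, 99 → 164
Total encoded bits = sum of merged weights = 26 + 37 + 46 + 53 + 65 + 99 + 164 = 490.

490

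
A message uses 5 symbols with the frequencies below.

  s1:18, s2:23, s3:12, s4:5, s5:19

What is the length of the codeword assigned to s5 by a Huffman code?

Build the tree from the bottom:
s4(5) + s3(12) → 17
17 + s1(18) → 35
s5(19) + s2(23) → 42
35 + 42 → 77
s5 sits 2 levels below the root, so its codeword is 2 bits.

2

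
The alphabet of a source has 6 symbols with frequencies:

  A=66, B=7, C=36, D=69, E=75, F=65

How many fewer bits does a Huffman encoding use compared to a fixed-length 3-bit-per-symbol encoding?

167

Fixed-length: 3 bits × 318 symbols = 954 bits.
Huffman merges:
combine B(7), C(36) → 43
combine 43, F(65) → 108
combine A(66), D(69) → 135
combine E(75), 108 → 183
combine 135, 183 → 318
Huffman total = 43 + 108 + 135 + 183 + 318 = 787 bits.
Saving = 954 − 787 = 167 bits.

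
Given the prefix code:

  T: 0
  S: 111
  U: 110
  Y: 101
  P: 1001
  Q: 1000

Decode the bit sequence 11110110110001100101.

Read left to right; each codeword is recognised as soon as it completes (prefix code):
  111→S | 101→Y | 101→Y | 1000→Q | 110→U | 0→T | 101→Y
Decoded message: SYYQUTY

SYYQUTY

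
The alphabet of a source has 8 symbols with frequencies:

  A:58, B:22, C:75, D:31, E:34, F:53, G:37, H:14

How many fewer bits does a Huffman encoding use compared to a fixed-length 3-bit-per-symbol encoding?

Fixed-length: 3 bits × 324 symbols = 972 bits.
Huffman merges:
combine H(14), B(22) → 36
combine D(31), E(34) → 65
combine 36, G(37) → 73
combine F(53), A(58) → 111
combine 65, 73 → 138
combine C(75), 111 → 186
combine 138, 186 → 324
Huffman total = 36 + 65 + 73 + 111 + 138 + 186 + 324 = 933 bits.
Saving = 972 − 933 = 39 bits.

39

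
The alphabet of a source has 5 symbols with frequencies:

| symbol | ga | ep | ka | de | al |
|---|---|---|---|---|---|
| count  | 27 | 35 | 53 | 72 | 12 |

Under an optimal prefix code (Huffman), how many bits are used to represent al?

Build the tree from the bottom:
al(12) + ga(27) → 39
ep(35) + 39 → 74
ka(53) + de(72) → 125
74 + 125 → 199
al sits 3 levels below the root, so its codeword is 3 bits.

3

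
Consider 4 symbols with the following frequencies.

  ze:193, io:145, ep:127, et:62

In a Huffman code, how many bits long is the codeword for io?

2

Repeatedly merge the two smallest:
combine et(62), ep(127) → 189
combine io(145), 189 → 334
combine ze(193), 334 → 527
io sits 2 levels below the root, so its codeword is 2 bits.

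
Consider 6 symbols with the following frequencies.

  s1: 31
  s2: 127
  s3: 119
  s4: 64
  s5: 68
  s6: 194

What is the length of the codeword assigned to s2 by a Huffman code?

Repeatedly merge the two smallest:
s1(31) + s4(64) → 95
s5(68) + 95 → 163
s3(119) + s2(127) → 246
163 + s6(194) → 357
246 + 357 → 603
s2 sits 2 levels below the root, so its codeword is 2 bits.

2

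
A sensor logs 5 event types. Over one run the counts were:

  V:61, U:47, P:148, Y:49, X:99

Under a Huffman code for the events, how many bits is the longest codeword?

3

Merge the two lowest-weight nodes at each step:
merge U(47) and Y(49): 96
merge V(61) and 96: 157
merge X(99) and P(148): 247
merge 157 and 247: 404
The first pair merged (U, Y) ends up deepest, at depth 3.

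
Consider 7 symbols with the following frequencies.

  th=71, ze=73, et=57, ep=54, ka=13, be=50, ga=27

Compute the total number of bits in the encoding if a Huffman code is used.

931

Build the Huffman tree bottom-up:
combine ka(13), ga(27) → 40
combine 40, be(50) → 90
combine ep(54), et(57) → 111
combine th(71), ze(73) → 144
combine 90, 111 → 201
combine 144, 201 → 345
Total encoded bits = sum of merged weights = 40 + 90 + 111 + 144 + 201 + 345 = 931.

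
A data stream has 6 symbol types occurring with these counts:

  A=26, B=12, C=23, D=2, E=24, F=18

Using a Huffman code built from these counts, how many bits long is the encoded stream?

256

Greedily combine the two least-frequent nodes:
D(2) + B(12) → 14
14 + F(18) → 32
C(23) + E(24) → 47
A(26) + 32 → 58
47 + 58 → 105
The encoded length is the sum of every internal node's weight: 14 + 32 + 47 + 58 + 105 = 256 bits.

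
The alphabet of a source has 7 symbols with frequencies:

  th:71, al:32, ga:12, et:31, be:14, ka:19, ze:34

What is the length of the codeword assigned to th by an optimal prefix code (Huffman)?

2

Build the tree from the bottom:
ga(12) + be(14) → 26
ka(19) + 26 → 45
et(31) + al(32) → 63
ze(34) + 45 → 79
63 + th(71) → 134
79 + 134 → 213
th's leaf is at depth 2, giving a 2-bit codeword.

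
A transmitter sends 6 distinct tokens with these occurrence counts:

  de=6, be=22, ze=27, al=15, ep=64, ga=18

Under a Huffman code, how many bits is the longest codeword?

Merge the two lowest-weight nodes at each step:
combine de(6), al(15) → 21
combine ga(18), 21 → 39
combine be(22), ze(27) → 49
combine 39, 49 → 88
combine ep(64), 88 → 152
Maximum depth reached is 4.

4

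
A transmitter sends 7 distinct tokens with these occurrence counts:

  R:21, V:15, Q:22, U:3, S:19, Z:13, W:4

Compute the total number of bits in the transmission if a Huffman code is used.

255

Build the Huffman tree bottom-up:
combine U(3), W(4) → 7
combine 7, Z(13) → 20
combine V(15), S(19) → 34
combine 20, R(21) → 41
combine Q(22), 34 → 56
combine 41, 56 → 97
Total encoded bits = sum of merged weights = 7 + 20 + 34 + 41 + 56 + 97 = 255.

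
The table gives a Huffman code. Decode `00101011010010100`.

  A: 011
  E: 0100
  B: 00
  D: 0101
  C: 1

Read left to right; each codeword is recognised as soon as it completes (prefix code):
  00→B | 1→C | 0101→D | 1→C | 0100→E | 1→C | 0100→E
Decoded message: BCDCECE

BCDCECE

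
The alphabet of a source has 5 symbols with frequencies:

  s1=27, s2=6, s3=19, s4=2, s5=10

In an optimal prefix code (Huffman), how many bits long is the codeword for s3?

2

Repeatedly merge the two smallest:
combine s4(2), s2(6) → 8
combine 8, s5(10) → 18
combine 18, s3(19) → 37
combine s1(27), 37 → 64
The subtree containing s3 is merged 2 times, so code length = 2.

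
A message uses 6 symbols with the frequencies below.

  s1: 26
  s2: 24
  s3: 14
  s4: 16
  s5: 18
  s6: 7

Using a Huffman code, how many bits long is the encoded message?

Merge the two smallest weights repeatedly:
merge s6(7) and s3(14): 21
merge s4(16) and s5(18): 34
merge 21 and s2(24): 45
merge s1(26) and 34: 60
merge 45 and 60: 105
Each symbol's bit-cost is frequency × depth; summing gives 265 bits (equivalently 21 + 34 + 45 + 60 + 105).

265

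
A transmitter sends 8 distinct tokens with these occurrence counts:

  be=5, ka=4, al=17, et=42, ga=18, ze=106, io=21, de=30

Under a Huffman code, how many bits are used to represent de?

Build the tree from the bottom:
merge ka(4) and be(5): 9
merge 9 and al(17): 26
merge ga(18) and io(21): 39
merge 26 and de(30): 56
merge 39 and et(42): 81
merge 56 and 81: 137
merge ze(106) and 137: 243
The subtree containing de is merged 3 times, so code length = 3.

3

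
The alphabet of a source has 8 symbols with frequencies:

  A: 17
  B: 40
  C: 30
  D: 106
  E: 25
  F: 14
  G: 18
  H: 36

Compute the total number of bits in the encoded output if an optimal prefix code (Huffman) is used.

Merge the two smallest weights repeatedly:
combine F(14), A(17) → 31
combine G(18), E(25) → 43
combine C(30), 31 → 61
combine H(36), B(40) → 76
combine 43, 61 → 104
combine 76, 104 → 180
combine D(106), 180 → 286
Total encoded bits = sum of merged weights = 31 + 43 + 61 + 76 + 104 + 180 + 286 = 781.

781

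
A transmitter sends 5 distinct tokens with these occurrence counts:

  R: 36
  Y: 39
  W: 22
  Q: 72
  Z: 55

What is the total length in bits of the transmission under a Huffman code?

Merge the two smallest weights repeatedly:
merge W(22) and R(36): 58
merge Y(39) and Z(55): 94
merge 58 and Q(72): 130
merge 94 and 130: 224
The encoded length is the sum of every internal node's weight: 58 + 94 + 130 + 224 = 506 bits.

506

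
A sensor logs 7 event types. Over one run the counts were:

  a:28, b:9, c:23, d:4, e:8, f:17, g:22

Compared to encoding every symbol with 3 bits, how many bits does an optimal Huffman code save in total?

40

Fixed-length: 3 bits × 111 symbols = 333 bits.
Huffman merges:
d(4) + e(8) → 12
b(9) + 12 → 21
f(17) + 21 → 38
g(22) + c(23) → 45
a(28) + 38 → 66
45 + 66 → 111
Huffman total = 12 + 21 + 38 + 45 + 66 + 111 = 293 bits.
Saving = 333 − 293 = 40 bits.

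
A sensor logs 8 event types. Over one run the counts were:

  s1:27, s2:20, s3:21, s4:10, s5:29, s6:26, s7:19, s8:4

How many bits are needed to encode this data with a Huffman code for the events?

453

Greedily combine the two least-frequent nodes:
s8(4) + s4(10) → 14
14 + s7(19) → 33
s2(20) + s3(21) → 41
s6(26) + s1(27) → 53
s5(29) + 33 → 62
41 + 53 → 94
62 + 94 → 156
The encoded length is the sum of every internal node's weight: 14 + 33 + 41 + 53 + 62 + 94 + 156 = 453 bits.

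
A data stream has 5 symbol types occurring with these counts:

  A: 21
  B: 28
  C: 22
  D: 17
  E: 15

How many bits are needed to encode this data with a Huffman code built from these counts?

Greedily combine the two least-frequent nodes:
E(15) + D(17) → 32
A(21) + C(22) → 43
B(28) + 32 → 60
43 + 60 → 103
Each symbol's bit-cost is frequency × depth; summing gives 238 bits (equivalently 32 + 43 + 60 + 103).

238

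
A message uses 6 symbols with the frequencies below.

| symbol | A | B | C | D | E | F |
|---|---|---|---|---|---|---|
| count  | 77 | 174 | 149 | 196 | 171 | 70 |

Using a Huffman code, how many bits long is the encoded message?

Merge the two smallest weights repeatedly:
merge F(70) and A(77): 147
merge 147 and C(149): 296
merge E(171) and B(174): 345
merge D(196) and 296: 492
merge 345 and 492: 837
Each symbol's bit-cost is frequency × depth; summing gives 2117 bits (equivalently 147 + 296 + 345 + 492 + 837).

2117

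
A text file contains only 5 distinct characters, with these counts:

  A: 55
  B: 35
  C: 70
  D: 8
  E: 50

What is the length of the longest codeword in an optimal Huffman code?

3

Merge the two lowest-weight nodes at each step:
combine D(8), B(35) → 43
combine 43, E(50) → 93
combine A(55), C(70) → 125
combine 93, 125 → 218
The first pair merged (D, B) ends up deepest, at depth 3.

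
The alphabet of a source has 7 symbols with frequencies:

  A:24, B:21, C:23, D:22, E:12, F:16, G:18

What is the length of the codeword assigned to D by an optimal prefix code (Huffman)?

3

Build the tree from the bottom:
E(12) + F(16) → 28
G(18) + B(21) → 39
D(22) + C(23) → 45
A(24) + 28 → 52
39 + 45 → 84
52 + 84 → 136
D's leaf is at depth 3, giving a 3-bit codeword.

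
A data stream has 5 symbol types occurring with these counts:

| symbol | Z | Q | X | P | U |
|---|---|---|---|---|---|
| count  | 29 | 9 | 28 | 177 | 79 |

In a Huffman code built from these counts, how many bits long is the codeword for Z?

3

Huffman merges, smallest pair first:
merge Q(9) and X(28): 37
merge Z(29) and 37: 66
merge 66 and U(79): 145
merge 145 and P(177): 322
Z sits 3 levels below the root, so its codeword is 3 bits.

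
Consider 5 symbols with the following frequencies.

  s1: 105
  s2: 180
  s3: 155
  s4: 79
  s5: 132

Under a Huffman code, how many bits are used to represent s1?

3

Build the tree from the bottom:
combine s4(79), s1(105) → 184
combine s5(132), s3(155) → 287
combine s2(180), 184 → 364
combine 287, 364 → 651
s1 sits 3 levels below the root, so its codeword is 3 bits.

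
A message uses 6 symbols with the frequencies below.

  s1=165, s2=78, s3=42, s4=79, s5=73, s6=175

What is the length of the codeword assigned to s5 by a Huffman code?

Build the tree from the bottom:
s3(42) + s5(73) → 115
s2(78) + s4(79) → 157
115 + 157 → 272
s1(165) + s6(175) → 340
272 + 340 → 612
s5 sits 3 levels below the root, so its codeword is 3 bits.

3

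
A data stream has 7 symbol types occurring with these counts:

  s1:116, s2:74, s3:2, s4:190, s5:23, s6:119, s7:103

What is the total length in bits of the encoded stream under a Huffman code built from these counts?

1580

Greedily combine the two least-frequent nodes:
s3(2) + s5(23) → 25
25 + s2(74) → 99
99 + s7(103) → 202
s1(116) + s6(119) → 235
s4(190) + 202 → 392
235 + 392 → 627
Each symbol's bit-cost is frequency × depth; summing gives 1580 bits (equivalently 25 + 99 + 202 + 235 + 392 + 627).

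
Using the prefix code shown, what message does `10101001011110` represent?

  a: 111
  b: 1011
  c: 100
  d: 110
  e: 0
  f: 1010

fcbd

Read left to right; each codeword is recognised as soon as it completes (prefix code):
  1010→f | 100→c | 1011→b | 110→d
Decoded message: fcbd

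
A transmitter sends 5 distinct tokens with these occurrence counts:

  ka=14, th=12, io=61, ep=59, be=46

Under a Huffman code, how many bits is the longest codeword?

Merge the two lowest-weight nodes at each step:
th(12) + ka(14) → 26
26 + be(46) → 72
ep(59) + io(61) → 120
72 + 120 → 192
Maximum depth reached is 3.

3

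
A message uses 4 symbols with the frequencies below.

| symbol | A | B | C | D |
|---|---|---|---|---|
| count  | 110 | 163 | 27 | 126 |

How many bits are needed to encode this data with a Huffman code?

826

Build the Huffman tree bottom-up:
merge C(27) and A(110): 137
merge D(126) and 137: 263
merge B(163) and 263: 426
The encoded length is the sum of every internal node's weight: 137 + 263 + 426 = 826 bits.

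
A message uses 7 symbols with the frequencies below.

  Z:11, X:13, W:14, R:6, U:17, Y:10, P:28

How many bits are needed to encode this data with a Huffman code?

268

Merge the two smallest weights repeatedly:
R(6) + Y(10) → 16
Z(11) + X(13) → 24
W(14) + 16 → 30
U(17) + 24 → 41
P(28) + 30 → 58
41 + 58 → 99
Each symbol's bit-cost is frequency × depth; summing gives 268 bits (equivalently 16 + 24 + 30 + 41 + 58 + 99).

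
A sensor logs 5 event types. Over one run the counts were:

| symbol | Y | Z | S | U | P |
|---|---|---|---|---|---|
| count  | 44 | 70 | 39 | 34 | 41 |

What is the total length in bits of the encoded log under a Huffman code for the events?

Greedily combine the two least-frequent nodes:
combine U(34), S(39) → 73
combine P(41), Y(44) → 85
combine Z(70), 73 → 143
combine 85, 143 → 228
The encoded length is the sum of every internal node's weight: 73 + 85 + 143 + 228 = 529 bits.

529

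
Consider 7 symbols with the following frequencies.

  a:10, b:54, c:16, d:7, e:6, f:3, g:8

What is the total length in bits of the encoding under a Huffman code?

228

Merge the two smallest weights repeatedly:
f(3) + e(6) → 9
d(7) + g(8) → 15
9 + a(10) → 19
15 + c(16) → 31
19 + 31 → 50
50 + b(54) → 104
The encoded length is the sum of every internal node's weight: 9 + 15 + 19 + 31 + 50 + 104 = 228 bits.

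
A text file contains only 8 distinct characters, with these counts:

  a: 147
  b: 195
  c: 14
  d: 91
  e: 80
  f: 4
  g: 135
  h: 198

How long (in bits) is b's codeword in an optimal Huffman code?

Build the tree from the bottom:
f(4) + c(14) → 18
18 + e(80) → 98
d(91) + 98 → 189
g(135) + a(147) → 282
189 + b(195) → 384
h(198) + 282 → 480
384 + 480 → 864
b's leaf is at depth 2, giving a 2-bit codeword.

2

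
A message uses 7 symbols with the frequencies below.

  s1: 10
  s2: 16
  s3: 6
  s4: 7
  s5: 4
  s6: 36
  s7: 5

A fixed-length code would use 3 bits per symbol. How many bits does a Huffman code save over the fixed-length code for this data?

50

Fixed-length: 3 bits × 84 symbols = 252 bits.
Huffman merges:
s5(4) + s7(5) → 9
s3(6) + s4(7) → 13
9 + s1(10) → 19
13 + s2(16) → 29
19 + 29 → 48
s6(36) + 48 → 84
Huffman total = 9 + 13 + 19 + 29 + 48 + 84 = 202 bits.
Saving = 252 − 202 = 50 bits.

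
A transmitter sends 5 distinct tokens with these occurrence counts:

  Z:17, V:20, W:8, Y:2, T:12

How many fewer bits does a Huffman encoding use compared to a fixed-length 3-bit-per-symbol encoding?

49

Fixed-length: 3 bits × 59 symbols = 177 bits.
Huffman merges:
merge Y(2) and W(8): 10
merge 10 and T(12): 22
merge Z(17) and V(20): 37
merge 22 and 37: 59
Huffman total = 10 + 22 + 37 + 59 = 128 bits.
Saving = 177 − 128 = 49 bits.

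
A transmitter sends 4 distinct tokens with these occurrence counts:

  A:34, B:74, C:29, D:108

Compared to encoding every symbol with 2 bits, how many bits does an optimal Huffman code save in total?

45

Fixed-length: 2 bits × 245 symbols = 490 bits.
Huffman merges:
C(29) + A(34) → 63
63 + B(74) → 137
D(108) + 137 → 245
Huffman total = 63 + 137 + 245 = 445 bits.
Saving = 490 − 445 = 45 bits.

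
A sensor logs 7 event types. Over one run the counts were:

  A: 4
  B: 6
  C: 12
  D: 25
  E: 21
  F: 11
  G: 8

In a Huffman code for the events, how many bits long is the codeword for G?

Huffman merges, smallest pair first:
combine A(4), B(6) → 10
combine G(8), 10 → 18
combine F(11), C(12) → 23
combine 18, E(21) → 39
combine 23, D(25) → 48
combine 39, 48 → 87
G's leaf is at depth 3, giving a 3-bit codeword.

3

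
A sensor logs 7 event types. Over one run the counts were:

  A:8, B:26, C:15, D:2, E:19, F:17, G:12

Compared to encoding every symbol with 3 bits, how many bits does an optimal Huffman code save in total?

35

Fixed-length: 3 bits × 99 symbols = 297 bits.
Huffman merges:
D(2) + A(8) → 10
10 + G(12) → 22
C(15) + F(17) → 32
E(19) + 22 → 41
B(26) + 32 → 58
41 + 58 → 99
Huffman total = 10 + 22 + 32 + 41 + 58 + 99 = 262 bits.
Saving = 297 − 262 = 35 bits.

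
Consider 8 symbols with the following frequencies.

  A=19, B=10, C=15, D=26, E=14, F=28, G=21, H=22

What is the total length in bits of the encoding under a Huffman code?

Build the Huffman tree bottom-up:
B(10) + E(14) → 24
C(15) + A(19) → 34
G(21) + H(22) → 43
24 + D(26) → 50
F(28) + 34 → 62
43 + 50 → 93
62 + 93 → 155
Each symbol's bit-cost is frequency × depth; summing gives 461 bits (equivalently 24 + 34 + 43 + 50 + 62 + 93 + 155).

461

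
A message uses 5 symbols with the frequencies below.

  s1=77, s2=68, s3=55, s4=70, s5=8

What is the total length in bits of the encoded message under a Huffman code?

Merge the two smallest weights repeatedly:
s5(8) + s3(55) → 63
63 + s2(68) → 131
s4(70) + s1(77) → 147
131 + 147 → 278
Total encoded bits = sum of merged weights = 63 + 131 + 147 + 278 = 619.

619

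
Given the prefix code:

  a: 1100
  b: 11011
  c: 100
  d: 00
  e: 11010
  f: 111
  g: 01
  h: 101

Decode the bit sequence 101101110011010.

Read left to right; each codeword is recognised as soon as it completes (prefix code):
  101→h | 101→h | 1100→a | 11010→e
Decoded message: hhae

hhae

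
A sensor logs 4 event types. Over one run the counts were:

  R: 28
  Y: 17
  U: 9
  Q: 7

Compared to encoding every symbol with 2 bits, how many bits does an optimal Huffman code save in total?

12

Fixed-length: 2 bits × 61 symbols = 122 bits.
Huffman merges:
Q(7) + U(9) → 16
16 + Y(17) → 33
R(28) + 33 → 61
Huffman total = 16 + 33 + 61 = 110 bits.
Saving = 122 − 110 = 12 bits.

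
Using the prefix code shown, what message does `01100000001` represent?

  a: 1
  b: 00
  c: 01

cabbbc

Read left to right; each codeword is recognised as soon as it completes (prefix code):
  01→c | 1→a | 00→b | 00→b | 00→b | 01→c
Decoded message: cabbbc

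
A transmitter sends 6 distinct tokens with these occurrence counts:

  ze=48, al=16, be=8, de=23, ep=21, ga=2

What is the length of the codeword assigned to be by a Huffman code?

Build the tree from the bottom:
ga(2) + be(8) → 10
10 + al(16) → 26
ep(21) + de(23) → 44
26 + 44 → 70
ze(48) + 70 → 118
be's leaf is at depth 4, giving a 4-bit codeword.

4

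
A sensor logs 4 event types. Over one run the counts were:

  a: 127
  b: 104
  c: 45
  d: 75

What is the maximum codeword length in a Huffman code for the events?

3

Merge the two lowest-weight nodes at each step:
merge c(45) and d(75): 120
merge b(104) and 120: 224
merge a(127) and 224: 351
The first pair merged (c, d) ends up deepest, at depth 3.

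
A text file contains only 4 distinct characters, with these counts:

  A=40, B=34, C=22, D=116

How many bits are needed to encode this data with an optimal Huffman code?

364

Build the Huffman tree bottom-up:
combine C(22), B(34) → 56
combine A(40), 56 → 96
combine 96, D(116) → 212
The encoded length is the sum of every internal node's weight: 56 + 96 + 212 = 364 bits.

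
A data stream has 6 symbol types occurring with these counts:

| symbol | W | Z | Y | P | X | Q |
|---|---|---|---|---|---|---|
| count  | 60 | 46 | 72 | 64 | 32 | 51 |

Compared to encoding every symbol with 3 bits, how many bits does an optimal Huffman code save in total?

Fixed-length: 3 bits × 325 symbols = 975 bits.
Huffman merges:
X(32) + Z(46) → 78
Q(51) + W(60) → 111
P(64) + Y(72) → 136
78 + 111 → 189
136 + 189 → 325
Huffman total = 78 + 111 + 136 + 189 + 325 = 839 bits.
Saving = 975 − 839 = 136 bits.

136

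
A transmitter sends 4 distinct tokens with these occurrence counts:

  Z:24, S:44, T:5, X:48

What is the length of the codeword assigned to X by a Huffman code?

1

Huffman merges, smallest pair first:
T(5) + Z(24) → 29
29 + S(44) → 73
X(48) + 73 → 121
X is merged only at the final step, so code length = 1.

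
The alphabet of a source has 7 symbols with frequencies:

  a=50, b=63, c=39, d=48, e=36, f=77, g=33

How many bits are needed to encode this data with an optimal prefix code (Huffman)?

961

Greedily combine the two least-frequent nodes:
merge g(33) and e(36): 69
merge c(39) and d(48): 87
merge a(50) and b(63): 113
merge 69 and f(77): 146
merge 87 and 113: 200
merge 146 and 200: 346
The encoded length is the sum of every internal node's weight: 69 + 87 + 113 + 146 + 200 + 346 = 961 bits.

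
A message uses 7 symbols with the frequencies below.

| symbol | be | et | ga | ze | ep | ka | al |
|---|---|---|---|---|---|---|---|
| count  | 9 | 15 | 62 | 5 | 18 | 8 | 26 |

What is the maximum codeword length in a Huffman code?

Merge the two lowest-weight nodes at each step:
merge ze(5) and ka(8): 13
merge be(9) and 13: 22
merge et(15) and ep(18): 33
merge 22 and al(26): 48
merge 33 and 48: 81
merge ga(62) and 81: 143
The first pair merged (ze, ka) ends up deepest, at depth 5.

5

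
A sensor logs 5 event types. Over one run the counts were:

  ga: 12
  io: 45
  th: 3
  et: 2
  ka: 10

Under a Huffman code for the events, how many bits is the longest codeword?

4

Merge the two lowest-weight nodes at each step:
et(2) + th(3) → 5
5 + ka(10) → 15
ga(12) + 15 → 27
27 + io(45) → 72
The rarest symbols sit at the bottom; the longest codeword is 4 bits.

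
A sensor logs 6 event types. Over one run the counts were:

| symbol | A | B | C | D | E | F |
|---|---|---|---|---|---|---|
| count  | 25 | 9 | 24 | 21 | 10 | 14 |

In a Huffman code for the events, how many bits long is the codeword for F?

Repeatedly merge the two smallest:
combine B(9), E(10) → 19
combine F(14), 19 → 33
combine D(21), C(24) → 45
combine A(25), 33 → 58
combine 45, 58 → 103
F sits 3 levels below the root, so its codeword is 3 bits.

3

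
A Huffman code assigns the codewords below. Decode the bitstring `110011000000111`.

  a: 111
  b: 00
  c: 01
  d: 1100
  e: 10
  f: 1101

ddbba

Read left to right; each codeword is recognised as soon as it completes (prefix code):
  1100→d | 1100→d | 00→b | 00→b | 111→a
Decoded message: ddbba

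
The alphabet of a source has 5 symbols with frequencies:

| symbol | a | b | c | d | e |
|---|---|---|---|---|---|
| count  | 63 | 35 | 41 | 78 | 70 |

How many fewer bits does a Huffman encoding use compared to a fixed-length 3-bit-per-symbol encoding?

211

Fixed-length: 3 bits × 287 symbols = 861 bits.
Huffman merges:
merge b(35) and c(41): 76
merge a(63) and e(70): 133
merge 76 and d(78): 154
merge 133 and 154: 287
Huffman total = 76 + 133 + 154 + 287 = 650 bits.
Saving = 861 − 650 = 211 bits.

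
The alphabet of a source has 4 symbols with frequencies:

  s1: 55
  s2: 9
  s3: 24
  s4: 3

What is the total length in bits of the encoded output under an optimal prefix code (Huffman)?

Build the Huffman tree bottom-up:
combine s4(3), s2(9) → 12
combine 12, s3(24) → 36
combine 36, s1(55) → 91
The encoded length is the sum of every internal node's weight: 12 + 36 + 91 = 139 bits.

139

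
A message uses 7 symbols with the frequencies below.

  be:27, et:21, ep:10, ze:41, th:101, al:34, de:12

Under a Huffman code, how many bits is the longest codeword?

Merge the two lowest-weight nodes at each step:
ep(10) + de(12) → 22
et(21) + 22 → 43
be(27) + al(34) → 61
ze(41) + 43 → 84
61 + 84 → 145
th(101) + 145 → 246
The rarest symbols sit at the bottom; the longest codeword is 5 bits.

5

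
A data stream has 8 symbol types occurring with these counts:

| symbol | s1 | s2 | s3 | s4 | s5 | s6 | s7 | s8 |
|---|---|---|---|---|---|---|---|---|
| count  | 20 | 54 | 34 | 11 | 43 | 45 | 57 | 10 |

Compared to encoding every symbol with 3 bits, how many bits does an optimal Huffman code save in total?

49

Fixed-length: 3 bits × 274 symbols = 822 bits.
Huffman merges:
combine s8(10), s4(11) → 21
combine s1(20), 21 → 41
combine s3(34), 41 → 75
combine s5(43), s6(45) → 88
combine s2(54), s7(57) → 111
combine 75, 88 → 163
combine 111, 163 → 274
Huffman total = 21 + 41 + 75 + 88 + 111 + 163 + 274 = 773 bits.
Saving = 822 − 773 = 49 bits.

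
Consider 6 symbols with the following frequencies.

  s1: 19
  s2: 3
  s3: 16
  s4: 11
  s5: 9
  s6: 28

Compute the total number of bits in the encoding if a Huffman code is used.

Greedily combine the two least-frequent nodes:
combine s2(3), s5(9) → 12
combine s4(11), 12 → 23
combine s3(16), s1(19) → 35
combine 23, s6(28) → 51
combine 35, 51 → 86
Each symbol's bit-cost is frequency × depth; summing gives 207 bits (equivalently 12 + 23 + 35 + 51 + 86).

207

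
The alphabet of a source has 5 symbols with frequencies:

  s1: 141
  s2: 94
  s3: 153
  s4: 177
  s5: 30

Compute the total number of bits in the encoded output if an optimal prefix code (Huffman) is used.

Greedily combine the two least-frequent nodes:
merge s5(30) and s2(94): 124
merge 124 and s1(141): 265
merge s3(153) and s4(177): 330
merge 265 and 330: 595
Each symbol's bit-cost is frequency × depth; summing gives 1314 bits (equivalently 124 + 265 + 330 + 595).

1314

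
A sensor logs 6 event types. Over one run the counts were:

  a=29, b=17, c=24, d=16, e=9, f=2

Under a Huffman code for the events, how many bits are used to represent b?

2

Repeatedly merge the two smallest:
combine f(2), e(9) → 11
combine 11, d(16) → 27
combine b(17), c(24) → 41
combine 27, a(29) → 56
combine 41, 56 → 97
The subtree containing b is merged 2 times, so code length = 2.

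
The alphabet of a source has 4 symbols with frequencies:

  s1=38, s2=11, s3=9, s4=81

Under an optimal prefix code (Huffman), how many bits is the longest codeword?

Merge the two lowest-weight nodes at each step:
merge s3(9) and s2(11): 20
merge 20 and s1(38): 58
merge 58 and s4(81): 139
Maximum depth reached is 3.

3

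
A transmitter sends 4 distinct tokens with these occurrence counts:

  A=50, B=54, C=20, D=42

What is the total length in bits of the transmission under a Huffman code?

332

Build the Huffman tree bottom-up:
merge C(20) and D(42): 62
merge A(50) and B(54): 104
merge 62 and 104: 166
Total encoded bits = sum of merged weights = 62 + 104 + 166 = 332.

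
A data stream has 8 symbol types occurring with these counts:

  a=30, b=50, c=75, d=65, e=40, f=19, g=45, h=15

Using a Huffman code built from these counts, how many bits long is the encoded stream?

Build the Huffman tree bottom-up:
combine h(15), f(19) → 34
combine a(30), 34 → 64
combine e(40), g(45) → 85
combine b(50), 64 → 114
combine d(65), c(75) → 140
combine 85, 114 → 199
combine 140, 199 → 339
Total encoded bits = sum of merged weights = 34 + 64 + 85 + 114 + 140 + 199 + 339 = 975.

975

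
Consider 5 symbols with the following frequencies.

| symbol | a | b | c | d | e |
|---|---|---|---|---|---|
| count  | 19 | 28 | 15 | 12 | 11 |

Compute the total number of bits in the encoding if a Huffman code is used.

Build the Huffman tree bottom-up:
combine e(11), d(12) → 23
combine c(15), a(19) → 34
combine 23, b(28) → 51
combine 34, 51 → 85
Total encoded bits = sum of merged weights = 23 + 34 + 51 + 85 = 193.

193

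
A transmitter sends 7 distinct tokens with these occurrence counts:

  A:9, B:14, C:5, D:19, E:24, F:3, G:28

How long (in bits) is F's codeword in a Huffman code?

5

Repeatedly merge the two smallest:
merge F(3) and C(5): 8
merge 8 and A(9): 17
merge B(14) and 17: 31
merge D(19) and E(24): 43
merge G(28) and 31: 59
merge 43 and 59: 102
The subtree containing F is merged 5 times, so code length = 5.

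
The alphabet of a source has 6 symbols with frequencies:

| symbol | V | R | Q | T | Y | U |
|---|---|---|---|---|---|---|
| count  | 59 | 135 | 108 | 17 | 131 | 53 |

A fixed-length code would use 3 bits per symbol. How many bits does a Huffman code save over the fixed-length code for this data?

304

Fixed-length: 3 bits × 503 symbols = 1509 bits.
Huffman merges:
T(17) + U(53) → 70
V(59) + 70 → 129
Q(108) + 129 → 237
Y(131) + R(135) → 266
237 + 266 → 503
Huffman total = 70 + 129 + 237 + 266 + 503 = 1205 bits.
Saving = 1509 − 1205 = 304 bits.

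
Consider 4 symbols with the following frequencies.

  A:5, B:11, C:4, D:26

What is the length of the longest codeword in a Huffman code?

Merge the two lowest-weight nodes at each step:
C(4) + A(5) → 9
9 + B(11) → 20
20 + D(26) → 46
Maximum depth reached is 3.

3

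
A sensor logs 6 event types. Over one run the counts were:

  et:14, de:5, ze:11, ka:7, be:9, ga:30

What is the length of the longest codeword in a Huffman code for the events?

Merge the two lowest-weight nodes at each step:
de(5) + ka(7) → 12
be(9) + ze(11) → 20
12 + et(14) → 26
20 + 26 → 46
ga(30) + 46 → 76
Maximum depth reached is 4.

4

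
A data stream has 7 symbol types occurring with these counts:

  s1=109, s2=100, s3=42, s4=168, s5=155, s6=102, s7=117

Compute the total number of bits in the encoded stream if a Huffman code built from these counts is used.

Merge the two smallest weights repeatedly:
combine s3(42), s2(100) → 142
combine s6(102), s1(109) → 211
combine s7(117), 142 → 259
combine s5(155), s4(168) → 323
combine 211, 259 → 470
combine 323, 470 → 793
The encoded length is the sum of every internal node's weight: 142 + 211 + 259 + 323 + 470 + 793 = 2198 bits.

2198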